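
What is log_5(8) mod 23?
6

Baby-step giant-step with step n = ⌈√23⌉ = 5.
Baby steps 5^j mod 23 (j:value) for j=0..4: 0:1, 1:5, 2:2, 3:10, 4:4.
Giant-step multiplier: 5^(-5) ≡ 5^(22-5) = 5^17 ≡ 15 (mod 23).
Giant steps γ_i = 8·15^i mod 23: γ_0=8, γ_1=5 (in table at j=1).
x = i·n + j = 1·5 + 1 = 6.
Check: 5^6 ≡ 8 (mod 23).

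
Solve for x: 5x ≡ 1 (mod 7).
3

gcd(5, 7) = 1, so the inverse exists.
Extended Euclidean algorithm on (7, 5):
7 = 1 × 5 + 2  ⟹  2 = (1)·7 + (-1)·5
5 = 2 × 2 + 1  ⟹  1 = (-2)·7 + (3)·5
So (3)·5 ≡ 1 (mod 7), i.e. 5^(-1) ≡ 3 (mod 7).
Check: 5 × 3 = 15 ≡ 1 (mod 7)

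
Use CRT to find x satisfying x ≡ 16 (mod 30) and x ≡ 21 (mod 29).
166

Using Chinese Remainder Theorem:
M = 30 × 29 = 870
M1 = 29, M2 = 30
y1 = 29^(-1) mod 30 = 29
y2 = 30^(-1) mod 29 = 1
x = (16×29×29 + 21×30×1) mod 870 = 166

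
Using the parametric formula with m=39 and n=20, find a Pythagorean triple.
(1121, 1560, 1921)

Euclid's formula: a = m² - n², b = 2mn, c = m² + n²
m = 39, n = 20
a = 39² - 20² = 1521 - 400 = 1121
b = 2 × 39 × 20 = 1560
c = 39² + 20² = 1521 + 400 = 1921
Verification: 1121² + 1560² = 1256641 + 2433600 = 3690241 = 1921² ✓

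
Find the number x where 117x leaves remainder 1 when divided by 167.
10

gcd(117, 167) = 1, so the inverse exists.
Extended Euclidean algorithm on (167, 117):
167 = 1 × 117 + 50  ⟹  50 = (1)·167 + (-1)·117
117 = 2 × 50 + 17  ⟹  17 = (-2)·167 + (3)·117
50 = 2 × 17 + 16  ⟹  16 = (5)·167 + (-7)·117
17 = 1 × 16 + 1  ⟹  1 = (-7)·167 + (10)·117
So (10)·117 ≡ 1 (mod 167), i.e. 117^(-1) ≡ 10 (mod 167).
Check: 117 × 10 = 1170 ≡ 1 (mod 167)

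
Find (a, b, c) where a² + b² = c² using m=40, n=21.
(1159, 1680, 2041)

Euclid's formula: a = m² - n², b = 2mn, c = m² + n²
m = 40, n = 21
a = 40² - 21² = 1600 - 441 = 1159
b = 2 × 40 × 21 = 1680
c = 40² + 21² = 1600 + 441 = 2041
Verification: 1159² + 1680² = 1343281 + 2822400 = 4165681 = 2041² ✓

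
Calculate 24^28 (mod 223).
200

Repeated squaring. Binary of 28 = 11100.
24^1 ≡ 24 (mod 223); 24^2 ≡ 130 (mod 223); 24^4 ≡ 175 (mod 223); 24^8 ≡ 74 (mod 223); 24^16 ≡ 124 (mod 223)
24^28 = 24^4 × 24^8 × 24^16 ≡ 200 (mod 223)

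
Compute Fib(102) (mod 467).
167

Matrix identity: Q^n = [[F_(n+1), F_n], [F_n, F_(n-1)]] with Q = [[1,1],[1,0]].
n = 102 = 1100110₂. Square-and-multiply, entries mod 467:
Q^1 = [[1,1],[1,0]]
Q^3 = (Q^1)²·Q = [[3,2],[2,1]]
Q^6 = (Q^3)² = [[13,8],[8,5]]
Q^12 = (Q^6)² = [[233,144],[144,89]]
Q^25 = (Q^12)²·Q = [[440,305],[305,135]]
Q^51 = (Q^25)²·Q = [[137,354],[354,250]]
Q^102 = (Q^51)² = [[249,167],[167,82]]
F_102 mod 467 = Q^102[0][1] = 167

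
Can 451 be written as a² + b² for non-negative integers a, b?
Not possible

Factorization: 451 = 11 × 41
By Fermat: n is sum of two squares iff every prime p ≡ 3 (mod 4) appears to even power.
Prime(s) ≡ 3 (mod 4) with odd exponent: [(11, 1)]
Therefore 451 cannot be expressed as a² + b².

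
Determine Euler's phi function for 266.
108

266 = 2 × 7 × 19
φ(n) = n × ∏(1 - 1/p) for each prime p dividing n
φ(266) = 266 × (1 - 1/2) × (1 - 1/7) × (1 - 1/19) = 108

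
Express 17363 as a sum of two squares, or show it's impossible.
Not possible

Factorization: 17363 = 97 × 179
By Fermat: n is sum of two squares iff every prime p ≡ 3 (mod 4) appears to even power.
Prime(s) ≡ 3 (mod 4) with odd exponent: [(179, 1)]
Therefore 17363 cannot be expressed as a² + b².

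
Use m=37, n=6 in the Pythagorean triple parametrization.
(1333, 444, 1405)

Euclid's formula: a = m² - n², b = 2mn, c = m² + n²
m = 37, n = 6
a = 37² - 6² = 1369 - 36 = 1333
b = 2 × 37 × 6 = 444
c = 37² + 6² = 1369 + 36 = 1405
Verification: 1333² + 444² = 1776889 + 197136 = 1974025 = 1405² ✓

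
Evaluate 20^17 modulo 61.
34

Repeated squaring. Binary of 17 = 10001.
20^1 ≡ 20 (mod 61); 20^2 ≡ 34 (mod 61); 20^4 ≡ 58 (mod 61); 20^8 ≡ 9 (mod 61); 20^16 ≡ 20 (mod 61)
20^17 = 20^1 × 20^16 ≡ 34 (mod 61)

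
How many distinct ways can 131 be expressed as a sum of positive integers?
5964539504

p(n) counts ways to write n as a sum of positive integers (order ignored).
Euler's pentagonal recurrence: p(k) = p(k-1) + p(k-2) - p(k-5) - p(k-7) + p(k-12) + p(k-15) - ... (offsets j(3j∓1)/2, signs ++--, p(0)=1, p(<0)=0).
DP table for k = 0..130: p(0)=1, p(1)=1, p(2)=2, p(3)=3, p(4)=5, p(5)=7, p(6)=11, p(7)=15, p(8)=22, p(9)=30, p(10)=42, p(11)=56, p(12)=77, p(13)=101, p(14)=135, p(15)=176, p(16)=231, p(17)=297, p(18)=385, p(19)=490, p(20)=627, p(21)=792, p(22)=1002, p(23)=1255, p(24)=1575, p(25)=1958, p(26)=2436, p(27)=3010, p(28)=3718, p(29)=4565, p(30)=5604, p(31)=6842, p(32)=8349, p(33)=10143, p(34)=12310, p(35)=14883, p(36)=17977, p(37)=21637, p(38)=26015, p(39)=31185, p(40)=37338, p(41)=44583, p(42)=53174, p(43)=63261, p(44)=75175, p(45)=89134, p(46)=105558, p(47)=124754, p(48)=147273, p(49)=173525, p(50)=204226, p(51)=239943, p(52)=281589, p(53)=329931, p(54)=386155, p(55)=451276, p(56)=526823, p(57)=614154, p(58)=715220, p(59)=831820, p(60)=966467, p(61)=1121505, p(62)=1300156, p(63)=1505499, p(64)=1741630, p(65)=2012558, p(66)=2323520, p(67)=2679689, p(68)=3087735, p(69)=3554345, p(70)=4087968, p(71)=4697205, p(72)=5392783, p(73)=6185689, p(74)=7089500, p(75)=8118264, p(76)=9289091, p(77)=10619863, p(78)=12132164, p(79)=13848650, p(80)=15796476, p(81)=18004327, p(82)=20506255, p(83)=23338469, p(84)=26543660, p(85)=30167357, p(86)=34262962, p(87)=38887673, p(88)=44108109, p(89)=49995925, p(90)=56634173, p(91)=64112359, p(92)=72533807, p(93)=82010177, p(94)=92669720, p(95)=104651419, p(96)=118114304, p(97)=133230930, p(98)=150198136, p(99)=169229875, p(100)=190569292, p(101)=214481126, p(102)=241265379, p(103)=271248950, p(104)=304801365, p(105)=342325709, p(106)=384276336, p(107)=431149389, p(108)=483502844, p(109)=541946240, p(110)=607163746, p(111)=679903203, p(112)=761002156, p(113)=851376628, p(114)=952050665, p(115)=1064144451, p(116)=1188908248, p(117)=1327710076, p(118)=1482074143, p(119)=1653668665, p(120)=1844349560, p(121)=2056148051, p(122)=2291320912, p(123)=2552338241, p(124)=2841940500, p(125)=3163127352, p(126)=3519222692, p(127)=3913864295, p(128)=4351078600, p(129)=4835271870, p(130)=5371315400.
Final step: p(131) = p(130) + p(129) - p(126) - p(124) + p(119) + p(116) - p(109) - p(105) + p(96) + p(91) - p(80) - p(74) + p(61) + p(54) - p(39) - p(31) + p(14) + p(5)
= 5371315400 + 4835271870 - 3519222692 - 2841940500 + 1653668665 + 1188908248 - 541946240 - 342325709 + 118114304 + 64112359 - 15796476 - 7089500 + 1121505 + 386155 - 31185 - 6842 + 135 + 7
= 5964539504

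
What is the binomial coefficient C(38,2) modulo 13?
1

Using Lucas' theorem:
Write n=38 and k=2 in base 13:
n in base 13: [2, 12]
k in base 13: [0, 2]
C(38,2) mod 13 = ∏ C(n_i, k_i) mod 13
Digit binomials (mod 13): C(2,0) = 1; C(12,2) = 66 ≡ 1
Product: 1 × 1 = 1 ≡ 1 (mod 13)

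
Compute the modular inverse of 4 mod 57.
43

gcd(4, 57) = 1, so the inverse exists.
Extended Euclidean algorithm on (57, 4):
57 = 14 × 4 + 1  ⟹  1 = (1)·57 + (-14)·4
So (-14)·4 ≡ 1 (mod 57), i.e. 4^(-1) ≡ -14 ≡ 43 (mod 57).
Check: 4 × 43 = 172 ≡ 1 (mod 57)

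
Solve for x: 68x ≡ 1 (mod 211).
90

gcd(68, 211) = 1, so the inverse exists.
Extended Euclidean algorithm on (211, 68):
211 = 3 × 68 + 7  ⟹  7 = (1)·211 + (-3)·68
68 = 9 × 7 + 5  ⟹  5 = (-9)·211 + (28)·68
7 = 1 × 5 + 2  ⟹  2 = (10)·211 + (-31)·68
5 = 2 × 2 + 1  ⟹  1 = (-29)·211 + (90)·68
So (90)·68 ≡ 1 (mod 211), i.e. 68^(-1) ≡ 90 (mod 211).
Check: 68 × 90 = 6120 ≡ 1 (mod 211)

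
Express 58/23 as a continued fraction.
[2; 1, 1, 11]

Euclidean algorithm steps:
58 = 2 × 23 + 12
23 = 1 × 12 + 11
12 = 1 × 11 + 1
11 = 11 × 1 + 0
Continued fraction: [2; 1, 1, 11]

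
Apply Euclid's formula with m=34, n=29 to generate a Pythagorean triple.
(315, 1972, 1997)

Euclid's formula: a = m² - n², b = 2mn, c = m² + n²
m = 34, n = 29
a = 34² - 29² = 1156 - 841 = 315
b = 2 × 34 × 29 = 1972
c = 34² + 29² = 1156 + 841 = 1997
Verification: 315² + 1972² = 99225 + 3888784 = 3988009 = 1997² ✓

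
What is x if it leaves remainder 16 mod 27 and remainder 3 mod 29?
583

Using Chinese Remainder Theorem:
M = 27 × 29 = 783
M1 = 29, M2 = 27
y1 = 29^(-1) mod 27 = 14
y2 = 27^(-1) mod 29 = 14
x = (16×29×14 + 3×27×14) mod 783 = 583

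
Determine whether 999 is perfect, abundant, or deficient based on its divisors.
deficient

Proper divisors of 999: sum = 1 + 3 + 9 + 27 + 37 + 111 + 333 = 521
Since 521 < 999, 999 is deficient.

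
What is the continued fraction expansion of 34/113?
[0; 3, 3, 11]

Euclidean algorithm steps:
34 = 0 × 113 + 34
113 = 3 × 34 + 11
34 = 3 × 11 + 1
11 = 11 × 1 + 0
Continued fraction: [0; 3, 3, 11]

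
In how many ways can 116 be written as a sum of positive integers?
1188908248

p(n) counts ways to write n as a sum of positive integers (order ignored).
Euler's pentagonal recurrence: p(k) = p(k-1) + p(k-2) - p(k-5) - p(k-7) + p(k-12) + p(k-15) - ... (offsets j(3j∓1)/2, signs ++--, p(0)=1, p(<0)=0).
DP table for k = 0..115: p(0)=1, p(1)=1, p(2)=2, p(3)=3, p(4)=5, p(5)=7, p(6)=11, p(7)=15, p(8)=22, p(9)=30, p(10)=42, p(11)=56, p(12)=77, p(13)=101, p(14)=135, p(15)=176, p(16)=231, p(17)=297, p(18)=385, p(19)=490, p(20)=627, p(21)=792, p(22)=1002, p(23)=1255, p(24)=1575, p(25)=1958, p(26)=2436, p(27)=3010, p(28)=3718, p(29)=4565, p(30)=5604, p(31)=6842, p(32)=8349, p(33)=10143, p(34)=12310, p(35)=14883, p(36)=17977, p(37)=21637, p(38)=26015, p(39)=31185, p(40)=37338, p(41)=44583, p(42)=53174, p(43)=63261, p(44)=75175, p(45)=89134, p(46)=105558, p(47)=124754, p(48)=147273, p(49)=173525, p(50)=204226, p(51)=239943, p(52)=281589, p(53)=329931, p(54)=386155, p(55)=451276, p(56)=526823, p(57)=614154, p(58)=715220, p(59)=831820, p(60)=966467, p(61)=1121505, p(62)=1300156, p(63)=1505499, p(64)=1741630, p(65)=2012558, p(66)=2323520, p(67)=2679689, p(68)=3087735, p(69)=3554345, p(70)=4087968, p(71)=4697205, p(72)=5392783, p(73)=6185689, p(74)=7089500, p(75)=8118264, p(76)=9289091, p(77)=10619863, p(78)=12132164, p(79)=13848650, p(80)=15796476, p(81)=18004327, p(82)=20506255, p(83)=23338469, p(84)=26543660, p(85)=30167357, p(86)=34262962, p(87)=38887673, p(88)=44108109, p(89)=49995925, p(90)=56634173, p(91)=64112359, p(92)=72533807, p(93)=82010177, p(94)=92669720, p(95)=104651419, p(96)=118114304, p(97)=133230930, p(98)=150198136, p(99)=169229875, p(100)=190569292, p(101)=214481126, p(102)=241265379, p(103)=271248950, p(104)=304801365, p(105)=342325709, p(106)=384276336, p(107)=431149389, p(108)=483502844, p(109)=541946240, p(110)=607163746, p(111)=679903203, p(112)=761002156, p(113)=851376628, p(114)=952050665, p(115)=1064144451.
Final step: p(116) = p(115) + p(114) - p(111) - p(109) + p(104) + p(101) - p(94) - p(90) + p(81) + p(76) - p(65) - p(59) + p(46) + p(39) - p(24) - p(16)
= 1064144451 + 952050665 - 679903203 - 541946240 + 304801365 + 214481126 - 92669720 - 56634173 + 18004327 + 9289091 - 2012558 - 831820 + 105558 + 31185 - 1575 - 231
= 1188908248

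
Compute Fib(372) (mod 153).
144

Matrix identity: Q^n = [[F_(n+1), F_n], [F_n, F_(n-1)]] with Q = [[1,1],[1,0]].
n = 372 = 101110100₂. Square-and-multiply, entries mod 153:
Q^1 = [[1,1],[1,0]]
Q^2 = (Q^1)² = [[2,1],[1,1]]
Q^5 = (Q^2)²·Q = [[8,5],[5,3]]
Q^11 = (Q^5)²·Q = [[144,89],[89,55]]
Q^23 = (Q^11)²·Q = [[9,46],[46,116]]
Q^46 = (Q^23)² = [[55,89],[89,119]]
Q^93 = (Q^46)²·Q = [[116,83],[83,33]]
Q^186 = (Q^93)² = [[149,127],[127,22]]
Q^372 = (Q^186)² = [[80,144],[144,89]]
F_372 mod 153 = Q^372[0][1] = 144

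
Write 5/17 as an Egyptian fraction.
1/4 + 1/23 + 1/1564

Greedy algorithm:
5/17: ceiling(17/5) = 4, use 1/4
3/68: ceiling(68/3) = 23, use 1/23
1/1564: ceiling(1564/1) = 1564, use 1/1564
Result: 5/17 = 1/4 + 1/23 + 1/1564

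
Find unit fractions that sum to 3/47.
1/16 + 1/752

Greedy algorithm:
3/47: ceiling(47/3) = 16, use 1/16
1/752: ceiling(752/1) = 752, use 1/752
Result: 3/47 = 1/16 + 1/752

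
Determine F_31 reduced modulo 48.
13

Matrix identity: Q^n = [[F_(n+1), F_n], [F_n, F_(n-1)]] with Q = [[1,1],[1,0]].
n = 31 = 11111₂. Square-and-multiply, entries mod 48:
Q^1 = [[1,1],[1,0]]
Q^3 = (Q^1)²·Q = [[3,2],[2,1]]
Q^7 = (Q^3)²·Q = [[21,13],[13,8]]
Q^15 = (Q^7)²·Q = [[27,34],[34,41]]
Q^31 = (Q^15)²·Q = [[21,13],[13,8]]
F_31 mod 48 = Q^31[0][1] = 13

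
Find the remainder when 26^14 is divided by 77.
25

Repeated squaring. Binary of 14 = 1110.
26^1 ≡ 26 (mod 77); 26^2 ≡ 60 (mod 77); 26^4 ≡ 58 (mod 77); 26^8 ≡ 53 (mod 77)
26^14 = 26^2 × 26^4 × 26^8 ≡ 25 (mod 77)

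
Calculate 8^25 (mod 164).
132

Repeated squaring. Binary of 25 = 11001.
8^1 ≡ 8 (mod 164); 8^2 ≡ 64 (mod 164); 8^4 ≡ 160 (mod 164); 8^8 ≡ 16 (mod 164); 8^16 ≡ 92 (mod 164)
8^25 = 8^1 × 8^8 × 8^16 ≡ 132 (mod 164)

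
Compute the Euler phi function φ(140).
48

140 = 2^2 × 5 × 7
φ(n) = n × ∏(1 - 1/p) for each prime p dividing n
φ(140) = 140 × (1 - 1/2) × (1 - 1/5) × (1 - 1/7) = 48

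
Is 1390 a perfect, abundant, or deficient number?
deficient

Proper divisors of 1390: sum = 1 + 2 + 5 + 10 + 139 + 278 + 695 = 1130
Since 1130 < 1390, 1390 is deficient.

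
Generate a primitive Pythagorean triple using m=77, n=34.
(4773, 5236, 7085)

Euclid's formula: a = m² - n², b = 2mn, c = m² + n²
m = 77, n = 34
a = 77² - 34² = 5929 - 1156 = 4773
b = 2 × 77 × 34 = 5236
c = 77² + 34² = 5929 + 1156 = 7085
Verification: 4773² + 5236² = 22781529 + 27415696 = 50197225 = 7085² ✓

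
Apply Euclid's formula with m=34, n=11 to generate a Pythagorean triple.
(1035, 748, 1277)

Euclid's formula: a = m² - n², b = 2mn, c = m² + n²
m = 34, n = 11
a = 34² - 11² = 1156 - 121 = 1035
b = 2 × 34 × 11 = 748
c = 34² + 11² = 1156 + 121 = 1277
Verification: 1035² + 748² = 1071225 + 559504 = 1630729 = 1277² ✓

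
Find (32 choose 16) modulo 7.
1

Using Lucas' theorem:
Write n=32 and k=16 in base 7:
n in base 7: [4, 4]
k in base 7: [2, 2]
C(32,16) mod 7 = ∏ C(n_i, k_i) mod 7
Digit binomials (mod 7): C(4,2) = 6; C(4,2) = 6
Product: 6 × 6 = 36 ≡ 1 (mod 7)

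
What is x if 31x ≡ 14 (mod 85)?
x ≡ 69 (mod 85)

gcd(31, 85) = 1, which divides 14, so solutions exist.
Find 31^(-1) mod 85 by the extended Euclidean algorithm:
85 = 2 × 31 + 23  ⟹  23 = (1)·85 + (-2)·31
31 = 1 × 23 + 8  ⟹  8 = (-1)·85 + (3)·31
23 = 2 × 8 + 7  ⟹  7 = (3)·85 + (-8)·31
8 = 1 × 7 + 1  ⟹  1 = (-4)·85 + (11)·31
So (11)·31 ≡ 1 (mod 85), i.e. 31^(-1) ≡ 11 (mod 85).
x ≡ 11 × 14 = 154 ≡ 69 (mod 85).
Check: 31 × 69 = 2139 ≡ 14 (mod 85).
Unique solution: x ≡ 69 (mod 85)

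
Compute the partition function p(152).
49686288421

p(n) counts ways to write n as a sum of positive integers (order ignored).
Euler's pentagonal recurrence: p(k) = p(k-1) + p(k-2) - p(k-5) - p(k-7) + p(k-12) + p(k-15) - ... (offsets j(3j∓1)/2, signs ++--, p(0)=1, p(<0)=0).
DP table for k = 0..151: p(0)=1, p(1)=1, p(2)=2, p(3)=3, p(4)=5, p(5)=7, p(6)=11, p(7)=15, p(8)=22, p(9)=30, p(10)=42, p(11)=56, p(12)=77, p(13)=101, p(14)=135, p(15)=176, p(16)=231, p(17)=297, p(18)=385, p(19)=490, p(20)=627, p(21)=792, p(22)=1002, p(23)=1255, p(24)=1575, p(25)=1958, p(26)=2436, p(27)=3010, p(28)=3718, p(29)=4565, p(30)=5604, p(31)=6842, p(32)=8349, p(33)=10143, p(34)=12310, p(35)=14883, p(36)=17977, p(37)=21637, p(38)=26015, p(39)=31185, p(40)=37338, p(41)=44583, p(42)=53174, p(43)=63261, p(44)=75175, p(45)=89134, p(46)=105558, p(47)=124754, p(48)=147273, p(49)=173525, p(50)=204226, p(51)=239943, p(52)=281589, p(53)=329931, p(54)=386155, p(55)=451276, p(56)=526823, p(57)=614154, p(58)=715220, p(59)=831820, p(60)=966467, p(61)=1121505, p(62)=1300156, p(63)=1505499, p(64)=1741630, p(65)=2012558, p(66)=2323520, p(67)=2679689, p(68)=3087735, p(69)=3554345, p(70)=4087968, p(71)=4697205, p(72)=5392783, p(73)=6185689, p(74)=7089500, p(75)=8118264, p(76)=9289091, p(77)=10619863, p(78)=12132164, p(79)=13848650, p(80)=15796476, p(81)=18004327, p(82)=20506255, p(83)=23338469, p(84)=26543660, p(85)=30167357, p(86)=34262962, p(87)=38887673, p(88)=44108109, p(89)=49995925, p(90)=56634173, p(91)=64112359, p(92)=72533807, p(93)=82010177, p(94)=92669720, p(95)=104651419, p(96)=118114304, p(97)=133230930, p(98)=150198136, p(99)=169229875, p(100)=190569292, p(101)=214481126, p(102)=241265379, p(103)=271248950, p(104)=304801365, p(105)=342325709, p(106)=384276336, p(107)=431149389, p(108)=483502844, p(109)=541946240, p(110)=607163746, p(111)=679903203, p(112)=761002156, p(113)=851376628, p(114)=952050665, p(115)=1064144451, p(116)=1188908248, p(117)=1327710076, p(118)=1482074143, p(119)=1653668665, p(120)=1844349560, p(121)=2056148051, p(122)=2291320912, p(123)=2552338241, p(124)=2841940500, p(125)=3163127352, p(126)=3519222692, p(127)=3913864295, p(128)=4351078600, p(129)=4835271870, p(130)=5371315400, p(131)=5964539504, p(132)=6620830889, p(133)=7346629512, p(134)=8149040695, p(135)=9035836076, p(136)=10015581680, p(137)=11097645016, p(138)=12292341831, p(139)=13610949895, p(140)=15065878135, p(141)=16670689208, p(142)=18440293320, p(143)=20390982757, p(144)=22540654445, p(145)=24908858009, p(146)=27517052599, p(147)=30388671978, p(148)=33549419497, p(149)=37027355200, p(150)=40853235313, p(151)=45060624582.
Final step: p(152) = p(151) + p(150) - p(147) - p(145) + p(140) + p(137) - p(130) - p(126) + p(117) + p(112) - p(101) - p(95) + p(82) + p(75) - p(60) - p(52) + p(35) + p(26) - p(7)
= 45060624582 + 40853235313 - 30388671978 - 24908858009 + 15065878135 + 11097645016 - 5371315400 - 3519222692 + 1327710076 + 761002156 - 214481126 - 104651419 + 20506255 + 8118264 - 966467 - 281589 + 14883 + 2436 - 15
= 49686288421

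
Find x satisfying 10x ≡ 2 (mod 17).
x ≡ 7 (mod 17)

gcd(10, 17) = 1, which divides 2, so solutions exist.
Find 10^(-1) mod 17 by the extended Euclidean algorithm:
17 = 1 × 10 + 7  ⟹  7 = (1)·17 + (-1)·10
10 = 1 × 7 + 3  ⟹  3 = (-1)·17 + (2)·10
7 = 2 × 3 + 1  ⟹  1 = (3)·17 + (-5)·10
So (-5)·10 ≡ 1 (mod 17), i.e. 10^(-1) ≡ -5 ≡ 12 (mod 17).
x ≡ 12 × 2 = 24 ≡ 7 (mod 17).
Check: 10 × 7 = 70 ≡ 2 (mod 17).
Unique solution: x ≡ 7 (mod 17)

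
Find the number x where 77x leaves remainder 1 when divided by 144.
101

gcd(77, 144) = 1, so the inverse exists.
Extended Euclidean algorithm on (144, 77):
144 = 1 × 77 + 67  ⟹  67 = (1)·144 + (-1)·77
77 = 1 × 67 + 10  ⟹  10 = (-1)·144 + (2)·77
67 = 6 × 10 + 7  ⟹  7 = (7)·144 + (-13)·77
10 = 1 × 7 + 3  ⟹  3 = (-8)·144 + (15)·77
7 = 2 × 3 + 1  ⟹  1 = (23)·144 + (-43)·77
So (-43)·77 ≡ 1 (mod 144), i.e. 77^(-1) ≡ -43 ≡ 101 (mod 144).
Check: 77 × 101 = 7777 ≡ 1 (mod 144)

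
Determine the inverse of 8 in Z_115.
72

gcd(8, 115) = 1, so the inverse exists.
Extended Euclidean algorithm on (115, 8):
115 = 14 × 8 + 3  ⟹  3 = (1)·115 + (-14)·8
8 = 2 × 3 + 2  ⟹  2 = (-2)·115 + (29)·8
3 = 1 × 2 + 1  ⟹  1 = (3)·115 + (-43)·8
So (-43)·8 ≡ 1 (mod 115), i.e. 8^(-1) ≡ -43 ≡ 72 (mod 115).
Check: 8 × 72 = 576 ≡ 1 (mod 115)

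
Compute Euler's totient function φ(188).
92

188 = 2^2 × 47
φ(n) = n × ∏(1 - 1/p) for each prime p dividing n
φ(188) = 188 × (1 - 1/2) × (1 - 1/47) = 92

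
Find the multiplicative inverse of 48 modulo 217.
104

gcd(48, 217) = 1, so the inverse exists.
Extended Euclidean algorithm on (217, 48):
217 = 4 × 48 + 25  ⟹  25 = (1)·217 + (-4)·48
48 = 1 × 25 + 23  ⟹  23 = (-1)·217 + (5)·48
25 = 1 × 23 + 2  ⟹  2 = (2)·217 + (-9)·48
23 = 11 × 2 + 1  ⟹  1 = (-23)·217 + (104)·48
So (104)·48 ≡ 1 (mod 217), i.e. 48^(-1) ≡ 104 (mod 217).
Check: 48 × 104 = 4992 ≡ 1 (mod 217)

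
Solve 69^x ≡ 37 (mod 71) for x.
50

Baby-step giant-step with step n = ⌈√71⌉ = 9.
Baby steps 69^j mod 71 (j:value) for j=0..8: 0:1, 1:69, 2:4, 3:63, 4:16, 5:39, 6:64, 7:14, 8:43.
Giant-step multiplier: 69^(-9) ≡ 69^(70-9) = 69^61 ≡ 52 (mod 71).
Giant steps γ_i = 37·52^i mod 71: γ_0=37, γ_1=7, γ_2=9, γ_3=42, γ_4=54, γ_5=39 (in table at j=5).
x = i·n + j = 5·9 + 5 = 50.
Check: 69^50 ≡ 37 (mod 71).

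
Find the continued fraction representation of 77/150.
[0; 1, 1, 18, 4]

Euclidean algorithm steps:
77 = 0 × 150 + 77
150 = 1 × 77 + 73
77 = 1 × 73 + 4
73 = 18 × 4 + 1
4 = 4 × 1 + 0
Continued fraction: [0; 1, 1, 18, 4]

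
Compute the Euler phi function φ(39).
24

39 = 3 × 13
φ(n) = n × ∏(1 - 1/p) for each prime p dividing n
φ(39) = 39 × (1 - 1/3) × (1 - 1/13) = 24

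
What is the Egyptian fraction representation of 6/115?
1/20 + 1/460

Greedy algorithm:
6/115: ceiling(115/6) = 20, use 1/20
1/460: ceiling(460/1) = 460, use 1/460
Result: 6/115 = 1/20 + 1/460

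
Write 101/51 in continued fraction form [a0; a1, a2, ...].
[1; 1, 50]

Euclidean algorithm steps:
101 = 1 × 51 + 50
51 = 1 × 50 + 1
50 = 50 × 1 + 0
Continued fraction: [1; 1, 50]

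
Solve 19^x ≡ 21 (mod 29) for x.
5

Baby-step giant-step with step n = ⌈√29⌉ = 6.
Baby steps 19^j mod 29 (j:value) for j=0..5: 0:1, 1:19, 2:13, 3:15, 4:24, 5:21.
h = 21 is already in the table at j=5, so x = 5.
Check: 19^5 ≡ 21 (mod 29).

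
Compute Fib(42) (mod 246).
124

Matrix identity: Q^n = [[F_(n+1), F_n], [F_n, F_(n-1)]] with Q = [[1,1],[1,0]].
n = 42 = 101010₂. Square-and-multiply, entries mod 246:
Q^1 = [[1,1],[1,0]]
Q^2 = (Q^1)² = [[2,1],[1,1]]
Q^5 = (Q^2)²·Q = [[8,5],[5,3]]
Q^10 = (Q^5)² = [[89,55],[55,34]]
Q^21 = (Q^10)²·Q = [[245,122],[122,123]]
Q^42 = (Q^21)² = [[125,124],[124,1]]
F_42 mod 246 = Q^42[0][1] = 124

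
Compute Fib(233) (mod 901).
696

Matrix identity: Q^n = [[F_(n+1), F_n], [F_n, F_(n-1)]] with Q = [[1,1],[1,0]].
n = 233 = 11101001₂. Square-and-multiply, entries mod 901:
Q^1 = [[1,1],[1,0]]
Q^3 = (Q^1)²·Q = [[3,2],[2,1]]
Q^7 = (Q^3)²·Q = [[21,13],[13,8]]
Q^14 = (Q^7)² = [[610,377],[377,233]]
Q^29 = (Q^14)²·Q = [[417,659],[659,659]]
Q^58 = (Q^29)² = [[896,898],[898,899]]
Q^116 = (Q^58)² = [[34,21],[21,13]]
Q^233 = (Q^116)²·Q = [[782,696],[696,86]]
F_233 mod 901 = Q^233[0][1] = 696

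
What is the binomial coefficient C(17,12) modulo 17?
0

Using Lucas' theorem:
Write n=17 and k=12 in base 17:
n in base 17: [1, 0]
k in base 17: [0, 12]
C(17,12) mod 17 = ∏ C(n_i, k_i) mod 17
Digit binomials (mod 17): C(1,0) = 1; C(0,12) = 0 (k_i > n_i)
Product: 1 × 0 = 0 ≡ 0 (mod 17)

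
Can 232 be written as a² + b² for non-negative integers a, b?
6² + 14² (a=6, b=14)

Factorization: 232 = 2^3 × 29
By Fermat: n is sum of two squares iff every prime p ≡ 3 (mod 4) appears to even power.
All primes ≡ 3 (mod 4) appear to even power.
Search a = 0, 1, 2, … for 232 - a² a perfect square: first hit at a = 6: 232 - 36 = 196 = 14².
232 = 6² + 14² = 36 + 196 ✓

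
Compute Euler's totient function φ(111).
72

111 = 3 × 37
φ(n) = n × ∏(1 - 1/p) for each prime p dividing n
φ(111) = 111 × (1 - 1/3) × (1 - 1/37) = 72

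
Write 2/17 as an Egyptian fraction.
1/9 + 1/153

Greedy algorithm:
2/17: ceiling(17/2) = 9, use 1/9
1/153: ceiling(153/1) = 153, use 1/153
Result: 2/17 = 1/9 + 1/153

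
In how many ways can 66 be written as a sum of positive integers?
2323520

p(n) counts ways to write n as a sum of positive integers (order ignored).
Euler's pentagonal recurrence: p(k) = p(k-1) + p(k-2) - p(k-5) - p(k-7) + p(k-12) + p(k-15) - ... (offsets j(3j∓1)/2, signs ++--, p(0)=1, p(<0)=0).
DP table for k = 0..65: p(0)=1, p(1)=1, p(2)=2, p(3)=3, p(4)=5, p(5)=7, p(6)=11, p(7)=15, p(8)=22, p(9)=30, p(10)=42, p(11)=56, p(12)=77, p(13)=101, p(14)=135, p(15)=176, p(16)=231, p(17)=297, p(18)=385, p(19)=490, p(20)=627, p(21)=792, p(22)=1002, p(23)=1255, p(24)=1575, p(25)=1958, p(26)=2436, p(27)=3010, p(28)=3718, p(29)=4565, p(30)=5604, p(31)=6842, p(32)=8349, p(33)=10143, p(34)=12310, p(35)=14883, p(36)=17977, p(37)=21637, p(38)=26015, p(39)=31185, p(40)=37338, p(41)=44583, p(42)=53174, p(43)=63261, p(44)=75175, p(45)=89134, p(46)=105558, p(47)=124754, p(48)=147273, p(49)=173525, p(50)=204226, p(51)=239943, p(52)=281589, p(53)=329931, p(54)=386155, p(55)=451276, p(56)=526823, p(57)=614154, p(58)=715220, p(59)=831820, p(60)=966467, p(61)=1121505, p(62)=1300156, p(63)=1505499, p(64)=1741630, p(65)=2012558.
Final step: p(66) = p(65) + p(64) - p(61) - p(59) + p(54) + p(51) - p(44) - p(40) + p(31) + p(26) - p(15) - p(9)
= 2012558 + 1741630 - 1121505 - 831820 + 386155 + 239943 - 75175 - 37338 + 6842 + 2436 - 176 - 30
= 2323520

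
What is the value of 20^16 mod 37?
16

Repeated squaring. Binary of 16 = 10000.
20^1 ≡ 20 (mod 37); 20^2 ≡ 30 (mod 37); 20^4 ≡ 12 (mod 37); 20^8 ≡ 33 (mod 37); 20^16 ≡ 16 (mod 37)
20^16 = 20^16 ≡ 16 (mod 37)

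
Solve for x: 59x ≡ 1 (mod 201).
92

gcd(59, 201) = 1, so the inverse exists.
Extended Euclidean algorithm on (201, 59):
201 = 3 × 59 + 24  ⟹  24 = (1)·201 + (-3)·59
59 = 2 × 24 + 11  ⟹  11 = (-2)·201 + (7)·59
24 = 2 × 11 + 2  ⟹  2 = (5)·201 + (-17)·59
11 = 5 × 2 + 1  ⟹  1 = (-27)·201 + (92)·59
So (92)·59 ≡ 1 (mod 201), i.e. 59^(-1) ≡ 92 (mod 201).
Check: 59 × 92 = 5428 ≡ 1 (mod 201)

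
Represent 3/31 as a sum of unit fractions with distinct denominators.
1/11 + 1/171 + 1/58311

Greedy algorithm:
3/31: ceiling(31/3) = 11, use 1/11
2/341: ceiling(341/2) = 171, use 1/171
1/58311: ceiling(58311/1) = 58311, use 1/58311
Result: 3/31 = 1/11 + 1/171 + 1/58311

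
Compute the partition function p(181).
749474411781

p(n) counts ways to write n as a sum of positive integers (order ignored).
Euler's pentagonal recurrence: p(k) = p(k-1) + p(k-2) - p(k-5) - p(k-7) + p(k-12) + p(k-15) - ... (offsets j(3j∓1)/2, signs ++--, p(0)=1, p(<0)=0).
DP table for k = 0..180: p(0)=1, p(1)=1, p(2)=2, p(3)=3, p(4)=5, p(5)=7, p(6)=11, p(7)=15, p(8)=22, p(9)=30, p(10)=42, p(11)=56, p(12)=77, p(13)=101, p(14)=135, p(15)=176, p(16)=231, p(17)=297, p(18)=385, p(19)=490, p(20)=627, p(21)=792, p(22)=1002, p(23)=1255, p(24)=1575, p(25)=1958, p(26)=2436, p(27)=3010, p(28)=3718, p(29)=4565, p(30)=5604, p(31)=6842, p(32)=8349, p(33)=10143, p(34)=12310, p(35)=14883, p(36)=17977, p(37)=21637, p(38)=26015, p(39)=31185, p(40)=37338, p(41)=44583, p(42)=53174, p(43)=63261, p(44)=75175, p(45)=89134, p(46)=105558, p(47)=124754, p(48)=147273, p(49)=173525, p(50)=204226, p(51)=239943, p(52)=281589, p(53)=329931, p(54)=386155, p(55)=451276, p(56)=526823, p(57)=614154, p(58)=715220, p(59)=831820, p(60)=966467, p(61)=1121505, p(62)=1300156, p(63)=1505499, p(64)=1741630, p(65)=2012558, p(66)=2323520, p(67)=2679689, p(68)=3087735, p(69)=3554345, p(70)=4087968, p(71)=4697205, p(72)=5392783, p(73)=6185689, p(74)=7089500, p(75)=8118264, p(76)=9289091, p(77)=10619863, p(78)=12132164, p(79)=13848650, p(80)=15796476, p(81)=18004327, p(82)=20506255, p(83)=23338469, p(84)=26543660, p(85)=30167357, p(86)=34262962, p(87)=38887673, p(88)=44108109, p(89)=49995925, p(90)=56634173, p(91)=64112359, p(92)=72533807, p(93)=82010177, p(94)=92669720, p(95)=104651419, p(96)=118114304, p(97)=133230930, p(98)=150198136, p(99)=169229875, p(100)=190569292, p(101)=214481126, p(102)=241265379, p(103)=271248950, p(104)=304801365, p(105)=342325709, p(106)=384276336, p(107)=431149389, p(108)=483502844, p(109)=541946240, p(110)=607163746, p(111)=679903203, p(112)=761002156, p(113)=851376628, p(114)=952050665, p(115)=1064144451, p(116)=1188908248, p(117)=1327710076, p(118)=1482074143, p(119)=1653668665, p(120)=1844349560, p(121)=2056148051, p(122)=2291320912, p(123)=2552338241, p(124)=2841940500, p(125)=3163127352, p(126)=3519222692, p(127)=3913864295, p(128)=4351078600, p(129)=4835271870, p(130)=5371315400, p(131)=5964539504, p(132)=6620830889, p(133)=7346629512, p(134)=8149040695, p(135)=9035836076, p(136)=10015581680, p(137)=11097645016, p(138)=12292341831, p(139)=13610949895, p(140)=15065878135, p(141)=16670689208, p(142)=18440293320, p(143)=20390982757, p(144)=22540654445, p(145)=24908858009, p(146)=27517052599, p(147)=30388671978, p(148)=33549419497, p(149)=37027355200, p(150)=40853235313, p(151)=45060624582, p(152)=49686288421, p(153)=54770336324, p(154)=60356673280, p(155)=66493182097, p(156)=73232243759, p(157)=80630964769, p(158)=88751778802, p(159)=97662728555, p(160)=107438159466, p(161)=118159068427, p(162)=129913904637, p(163)=142798995930, p(164)=156919475295, p(165)=172389800255, p(166)=189334822579, p(167)=207890420102, p(168)=228204732751, p(169)=250438925115, p(170)=274768617130, p(171)=301384802048, p(172)=330495499613, p(173)=362326859895, p(174)=397125074750, p(175)=435157697830, p(176)=476715857290, p(177)=522115831195, p(178)=571701605655, p(179)=625846753120, p(180)=684957390936.
Final step: p(181) = p(180) + p(179) - p(176) - p(174) + p(169) + p(166) - p(159) - p(155) + p(146) + p(141) - p(130) - p(124) + p(111) + p(104) - p(89) - p(81) + p(64) + p(55) - p(36) - p(26) + p(5)
= 684957390936 + 625846753120 - 476715857290 - 397125074750 + 250438925115 + 189334822579 - 97662728555 - 66493182097 + 27517052599 + 16670689208 - 5371315400 - 2841940500 + 679903203 + 304801365 - 49995925 - 18004327 + 1741630 + 451276 - 17977 - 2436 + 7
= 749474411781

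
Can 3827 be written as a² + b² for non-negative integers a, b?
Not possible

Factorization: 3827 = 43 × 89
By Fermat: n is sum of two squares iff every prime p ≡ 3 (mod 4) appears to even power.
Prime(s) ≡ 3 (mod 4) with odd exponent: [(43, 1)]
Therefore 3827 cannot be expressed as a² + b².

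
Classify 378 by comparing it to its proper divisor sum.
abundant

Proper divisors of 378: sum = 1 + 2 + 3 + 6 + 7 + 9 + 14 + 18 + 21 + 27 + 42 + 54 + 63 + 126 + 189 = 582
Since 582 > 378, 378 is abundant.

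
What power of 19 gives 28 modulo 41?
19

Baby-step giant-step with step n = ⌈√41⌉ = 7.
Baby steps 19^j mod 41 (j:value) for j=0..6: 0:1, 1:19, 2:33, 3:12, 4:23, 5:27, 6:21.
Giant-step multiplier: 19^(-7) ≡ 19^(40-7) = 19^33 ≡ 26 (mod 41).
Giant steps γ_i = 28·26^i mod 41: γ_0=28, γ_1=31, γ_2=27 (in table at j=5).
x = i·n + j = 2·7 + 5 = 19.
Check: 19^19 ≡ 28 (mod 41).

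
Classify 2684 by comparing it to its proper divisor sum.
deficient

Proper divisors of 2684: sum = 1 + 2 + 4 + 11 + 22 + 44 + 61 + 122 + 244 + 671 + 1342 = 2524
Since 2524 < 2684, 2684 is deficient.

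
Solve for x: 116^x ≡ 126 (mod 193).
78

Baby-step giant-step with step n = ⌈√193⌉ = 14.
Baby steps 116^j mod 193 (j:value) for j=0..13: 0:1, 1:116, 2:139, 3:105, 4:21, 5:120, 6:24, 7:82, 8:55, 9:11, 10:118, 11:178, 12:190, 13:38.
Giant-step multiplier: 116^(-14) ≡ 116^(192-14) = 116^178 ≡ 56 (mod 193).
Giant steps γ_i = 126·56^i mod 193: γ_0=126, γ_1=108, γ_2=65, γ_3=166, γ_4=32, γ_5=55 (in table at j=8).
x = i·n + j = 5·14 + 8 = 78.
Check: 116^78 ≡ 126 (mod 193).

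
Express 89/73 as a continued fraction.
[1; 4, 1, 1, 3, 2]

Euclidean algorithm steps:
89 = 1 × 73 + 16
73 = 4 × 16 + 9
16 = 1 × 9 + 7
9 = 1 × 7 + 2
7 = 3 × 2 + 1
2 = 2 × 1 + 0
Continued fraction: [1; 4, 1, 1, 3, 2]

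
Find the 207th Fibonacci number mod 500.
438

Matrix identity: Q^n = [[F_(n+1), F_n], [F_n, F_(n-1)]] with Q = [[1,1],[1,0]].
n = 207 = 11001111₂. Square-and-multiply, entries mod 500:
Q^1 = [[1,1],[1,0]]
Q^3 = (Q^1)²·Q = [[3,2],[2,1]]
Q^6 = (Q^3)² = [[13,8],[8,5]]
Q^12 = (Q^6)² = [[233,144],[144,89]]
Q^25 = (Q^12)²·Q = [[393,25],[25,368]]
Q^51 = (Q^25)²·Q = [[99,74],[74,25]]
Q^103 = (Q^51)²·Q = [[453,277],[277,176]]
Q^207 = (Q^103)²·Q = [[171,438],[438,233]]
F_207 mod 500 = Q^207[0][1] = 438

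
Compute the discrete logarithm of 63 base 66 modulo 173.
67

Baby-step giant-step with step n = ⌈√173⌉ = 14.
Baby steps 66^j mod 173 (j:value) for j=0..13: 0:1, 1:66, 2:31, 3:143, 4:96, 5:108, 6:35, 7:61, 8:47, 9:161, 10:73, 11:147, 12:14, 13:59.
Giant-step multiplier: 66^(-14) ≡ 66^(172-14) = 66^158 ≡ 116 (mod 173).
Giant steps γ_i = 63·116^i mod 173: γ_0=63, γ_1=42, γ_2=28, γ_3=134, γ_4=147 (in table at j=11).
x = i·n + j = 4·14 + 11 = 67.
Check: 66^67 ≡ 63 (mod 173).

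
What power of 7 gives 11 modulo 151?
82

Baby-step giant-step with step n = ⌈√151⌉ = 13.
Baby steps 7^j mod 151 (j:value) for j=0..12: 0:1, 1:7, 2:49, 3:41, 4:136, 5:46, 6:20, 7:140, 8:74, 9:65, 10:2, 11:14, 12:98.
Giant-step multiplier: 7^(-13) ≡ 7^(150-13) = 7^137 ≡ 35 (mod 151).
Giant steps γ_i = 11·35^i mod 151: γ_0=11, γ_1=83, γ_2=36, γ_3=52, γ_4=8, γ_5=129, γ_6=136 (in table at j=4).
x = i·n + j = 6·13 + 4 = 82.
Check: 7^82 ≡ 11 (mod 151).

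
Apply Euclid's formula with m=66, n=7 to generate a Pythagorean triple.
(4307, 924, 4405)

Euclid's formula: a = m² - n², b = 2mn, c = m² + n²
m = 66, n = 7
a = 66² - 7² = 4356 - 49 = 4307
b = 2 × 66 × 7 = 924
c = 66² + 7² = 4356 + 49 = 4405
Verification: 4307² + 924² = 18550249 + 853776 = 19404025 = 4405² ✓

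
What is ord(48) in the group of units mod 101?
100

101 is prime, so ord(48) divides φ(101) = 100.
Divisors of 100: 1, 2, 4, 5, 10, 20, 25, 50, 100.
Repeated squaring: 48^1 ≡ 48, 48^2 ≡ 82, 48^4 ≡ 58, 48^8 ≡ 31, 48^16 ≡ 52, 48^32 ≡ 78, 48^64 ≡ 24 (mod 101).
Test 48^d mod 101 for each divisor d in increasing order:
48^1 ≡ 48
48^2 ≡ 82
48^4 ≡ 58
48^5 = 48^4·48^1 ≡ 57
48^10 = 48^8·48^2 ≡ 17
48^20 = 48^16·48^4 ≡ 87
48^25 = 48^16·48^8·48^1 ≡ 10
48^50 = 48^32·48^16·48^2 ≡ 100
48^100 = 48^64·48^32·48^4 ≡ 1  ← first divisor giving 1
The order is 100.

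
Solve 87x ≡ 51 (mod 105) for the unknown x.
x ≡ 3 (mod 35)

gcd(87, 105) = 3, which divides 51, so solutions exist.
Divide through by 3: 29x ≡ 17 (mod 35).
Find 29^(-1) mod 35 by the extended Euclidean algorithm:
35 = 1 × 29 + 6  ⟹  6 = (1)·35 + (-1)·29
29 = 4 × 6 + 5  ⟹  5 = (-4)·35 + (5)·29
6 = 1 × 5 + 1  ⟹  1 = (5)·35 + (-6)·29
So (-6)·29 ≡ 1 (mod 35), i.e. 29^(-1) ≡ -6 ≡ 29 (mod 35).
x ≡ 29 × 17 = 493 ≡ 3 (mod 35).
Check: 87 × 3 = 261 ≡ 51 (mod 105).
x ≡ 3 (mod 35), giving 3 solutions mod 105.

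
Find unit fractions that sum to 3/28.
1/10 + 1/140

Greedy algorithm:
3/28: ceiling(28/3) = 10, use 1/10
1/140: ceiling(140/1) = 140, use 1/140
Result: 3/28 = 1/10 + 1/140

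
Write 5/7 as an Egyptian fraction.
1/2 + 1/5 + 1/70

Greedy algorithm:
5/7: ceiling(7/5) = 2, use 1/2
3/14: ceiling(14/3) = 5, use 1/5
1/70: ceiling(70/1) = 70, use 1/70
Result: 5/7 = 1/2 + 1/5 + 1/70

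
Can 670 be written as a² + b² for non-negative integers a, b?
Not possible

Factorization: 670 = 2 × 5 × 67
By Fermat: n is sum of two squares iff every prime p ≡ 3 (mod 4) appears to even power.
Prime(s) ≡ 3 (mod 4) with odd exponent: [(67, 1)]
Therefore 670 cannot be expressed as a² + b².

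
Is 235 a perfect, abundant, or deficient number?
deficient

Proper divisors of 235: sum = 1 + 5 + 47 = 53
Since 53 < 235, 235 is deficient.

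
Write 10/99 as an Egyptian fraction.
1/10 + 1/990

Greedy algorithm:
10/99: ceiling(99/10) = 10, use 1/10
1/990: ceiling(990/1) = 990, use 1/990
Result: 10/99 = 1/10 + 1/990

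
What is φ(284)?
140

284 = 2^2 × 71
φ(n) = n × ∏(1 - 1/p) for each prime p dividing n
φ(284) = 284 × (1 - 1/2) × (1 - 1/71) = 140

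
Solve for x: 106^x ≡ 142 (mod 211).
41

Baby-step giant-step with step n = ⌈√211⌉ = 15.
Baby steps 106^j mod 211 (j:value) for j=0..14: 0:1, 1:106, 2:53, 3:132, 4:66, 5:33, 6:122, 7:61, 8:136, 9:68, 10:34, 11:17, 12:114, 13:57, 14:134.
Giant-step multiplier: 106^(-15) ≡ 106^(210-15) = 106^195 ≡ 63 (mod 211).
Giant steps γ_i = 142·63^i mod 211: γ_0=142, γ_1=84, γ_2=17 (in table at j=11).
x = i·n + j = 2·15 + 11 = 41.
Check: 106^41 ≡ 142 (mod 211).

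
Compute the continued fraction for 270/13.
[20; 1, 3, 3]

Euclidean algorithm steps:
270 = 20 × 13 + 10
13 = 1 × 10 + 3
10 = 3 × 3 + 1
3 = 3 × 1 + 0
Continued fraction: [20; 1, 3, 3]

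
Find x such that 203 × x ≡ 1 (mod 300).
167

gcd(203, 300) = 1, so the inverse exists.
Extended Euclidean algorithm on (300, 203):
300 = 1 × 203 + 97  ⟹  97 = (1)·300 + (-1)·203
203 = 2 × 97 + 9  ⟹  9 = (-2)·300 + (3)·203
97 = 10 × 9 + 7  ⟹  7 = (21)·300 + (-31)·203
9 = 1 × 7 + 2  ⟹  2 = (-23)·300 + (34)·203
7 = 3 × 2 + 1  ⟹  1 = (90)·300 + (-133)·203
So (-133)·203 ≡ 1 (mod 300), i.e. 203^(-1) ≡ -133 ≡ 167 (mod 300).
Check: 203 × 167 = 33901 ≡ 1 (mod 300)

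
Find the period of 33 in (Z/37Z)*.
9

37 is prime, so ord(33) divides φ(37) = 36.
Divisors of 36: 1, 2, 3, 4, 6, 9, 12, 18, 36.
Repeated squaring: 33^1 ≡ 33, 33^2 ≡ 16, 33^4 ≡ 34, 33^8 ≡ 9, 33^16 ≡ 7, 33^32 ≡ 12 (mod 37).
Test 33^d mod 37 for each divisor d in increasing order:
33^1 ≡ 33
33^2 ≡ 16
33^3 = 33^2·33^1 ≡ 10
33^4 ≡ 34
33^6 = 33^4·33^2 ≡ 26
33^9 = 33^8·33^1 ≡ 1  ← first divisor giving 1
The order is 9.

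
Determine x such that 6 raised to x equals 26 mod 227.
160

Baby-step giant-step with step n = ⌈√227⌉ = 16.
Baby steps 6^j mod 227 (j:value) for j=0..15: 0:1, 1:6, 2:36, 3:216, 4:161, 5:58, 6:121, 7:45, 8:43, 9:31, 10:186, 11:208, 12:113, 13:224, 14:209, 15:119.
Giant-step multiplier: 6^(-16) ≡ 6^(226-16) = 6^210 ≡ 172 (mod 227).
Giant steps γ_i = 26·172^i mod 227: γ_0=26, γ_1=159, γ_2=108, γ_3=189, γ_4=47, γ_5=139, γ_6=73, γ_7=71, γ_8=181, γ_9=33, γ_10=1 (in table at j=0).
x = i·n + j = 10·16 + 0 = 160.
Check: 6^160 ≡ 26 (mod 227).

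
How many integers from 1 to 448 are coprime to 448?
192

448 = 2^6 × 7
φ(n) = n × ∏(1 - 1/p) for each prime p dividing n
φ(448) = 448 × (1 - 1/2) × (1 - 1/7) = 192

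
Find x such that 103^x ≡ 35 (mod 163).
160

Baby-step giant-step with step n = ⌈√163⌉ = 13.
Baby steps 103^j mod 163 (j:value) for j=0..12: 0:1, 1:103, 2:14, 3:138, 4:33, 5:139, 6:136, 7:153, 8:111, 9:23, 10:87, 11:159, 12:77.
Giant-step multiplier: 103^(-13) ≡ 103^(162-13) = 103^149 ≡ 32 (mod 163).
Giant steps γ_i = 35·32^i mod 163: γ_0=35, γ_1=142, γ_2=143, γ_3=12, γ_4=58, γ_5=63, γ_6=60, γ_7=127, γ_8=152, γ_9=137, γ_10=146, γ_11=108, γ_12=33 (in table at j=4).
x = i·n + j = 12·13 + 4 = 160.
Check: 103^160 ≡ 35 (mod 163).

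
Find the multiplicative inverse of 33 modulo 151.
119

gcd(33, 151) = 1, so the inverse exists.
Extended Euclidean algorithm on (151, 33):
151 = 4 × 33 + 19  ⟹  19 = (1)·151 + (-4)·33
33 = 1 × 19 + 14  ⟹  14 = (-1)·151 + (5)·33
19 = 1 × 14 + 5  ⟹  5 = (2)·151 + (-9)·33
14 = 2 × 5 + 4  ⟹  4 = (-5)·151 + (23)·33
5 = 1 × 4 + 1  ⟹  1 = (7)·151 + (-32)·33
So (-32)·33 ≡ 1 (mod 151), i.e. 33^(-1) ≡ -32 ≡ 119 (mod 151).
Check: 33 × 119 = 3927 ≡ 1 (mod 151)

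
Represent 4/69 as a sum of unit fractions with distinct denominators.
1/18 + 1/414

Greedy algorithm:
4/69: ceiling(69/4) = 18, use 1/18
1/414: ceiling(414/1) = 414, use 1/414
Result: 4/69 = 1/18 + 1/414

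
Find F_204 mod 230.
98

Matrix identity: Q^n = [[F_(n+1), F_n], [F_n, F_(n-1)]] with Q = [[1,1],[1,0]].
n = 204 = 11001100₂. Square-and-multiply, entries mod 230:
Q^1 = [[1,1],[1,0]]
Q^3 = (Q^1)²·Q = [[3,2],[2,1]]
Q^6 = (Q^3)² = [[13,8],[8,5]]
Q^12 = (Q^6)² = [[3,144],[144,89]]
Q^25 = (Q^12)²·Q = [[183,45],[45,138]]
Q^51 = (Q^25)²·Q = [[49,94],[94,185]]
Q^102 = (Q^51)² = [[197,146],[146,51]]
Q^204 = (Q^102)² = [[95,98],[98,227]]
F_204 mod 230 = Q^204[0][1] = 98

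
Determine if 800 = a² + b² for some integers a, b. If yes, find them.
4² + 28² (a=4, b=28)

Factorization: 800 = 2^5 × 5^2
By Fermat: n is sum of two squares iff every prime p ≡ 3 (mod 4) appears to even power.
All primes ≡ 3 (mod 4) appear to even power.
Search a = 0, 1, 2, … for 800 - a² a perfect square: first hit at a = 4: 800 - 16 = 784 = 28².
800 = 4² + 28² = 16 + 784 ✓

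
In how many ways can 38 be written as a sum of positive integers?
26015

p(n) counts ways to write n as a sum of positive integers (order ignored).
Euler's pentagonal recurrence: p(k) = p(k-1) + p(k-2) - p(k-5) - p(k-7) + p(k-12) + p(k-15) - ... (offsets j(3j∓1)/2, signs ++--, p(0)=1, p(<0)=0).
DP table for k = 0..37: p(0)=1, p(1)=1, p(2)=2, p(3)=3, p(4)=5, p(5)=7, p(6)=11, p(7)=15, p(8)=22, p(9)=30, p(10)=42, p(11)=56, p(12)=77, p(13)=101, p(14)=135, p(15)=176, p(16)=231, p(17)=297, p(18)=385, p(19)=490, p(20)=627, p(21)=792, p(22)=1002, p(23)=1255, p(24)=1575, p(25)=1958, p(26)=2436, p(27)=3010, p(28)=3718, p(29)=4565, p(30)=5604, p(31)=6842, p(32)=8349, p(33)=10143, p(34)=12310, p(35)=14883, p(36)=17977, p(37)=21637.
Final step: p(38) = p(37) + p(36) - p(33) - p(31) + p(26) + p(23) - p(16) - p(12) + p(3)
= 21637 + 17977 - 10143 - 6842 + 2436 + 1255 - 231 - 77 + 3
= 26015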